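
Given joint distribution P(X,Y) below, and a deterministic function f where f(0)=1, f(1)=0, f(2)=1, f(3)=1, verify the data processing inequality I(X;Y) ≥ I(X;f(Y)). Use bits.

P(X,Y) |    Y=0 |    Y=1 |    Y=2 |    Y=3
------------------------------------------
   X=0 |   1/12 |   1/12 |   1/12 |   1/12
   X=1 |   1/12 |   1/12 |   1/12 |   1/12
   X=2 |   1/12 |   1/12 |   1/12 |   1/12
I(X;Y) = 0.0000, I(X;f(Y)) = 0.0000, inequality holds: 0.0000 ≥ 0.0000

Data Processing Inequality: For any Markov chain X → Y → Z, we have I(X;Y) ≥ I(X;Z).

Here Z = f(Y) is a deterministic function of Y, forming X → Y → Z.

Original I(X;Y) = 0.0000 bits

After applying f:
P(X,Z) where Z=f(Y):
- P(X,Z=0) = P(X,Y=1)
- P(X,Z=1) = P(X,Y=0) + P(X,Y=2) + P(X,Y=3)

I(X;Z) = I(X;f(Y)) = 0.0000 bits

Verification: 0.0000 ≥ 0.0000 ✓

Information cannot be created by processing; the function f can only lose information about X.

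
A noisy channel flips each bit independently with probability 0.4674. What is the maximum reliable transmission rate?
0.0031 bits

For a binary symmetric channel (BSC) with error probability p:
Capacity C = 1 - H(p) bits per symbol

where H(p) = -p log₂(p) - (1-p) log₂(1-p) is the binary entropy function.

H(0.4674) = 0.9969 bits
C = 1 - 0.9969 = 0.0031 bits per symbol

This means we can reliably transmit up to 0.0031 bits of information per channel use.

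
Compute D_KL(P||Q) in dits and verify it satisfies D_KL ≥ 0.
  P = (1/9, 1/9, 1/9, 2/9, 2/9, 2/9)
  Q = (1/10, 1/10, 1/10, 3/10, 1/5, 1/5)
0.0066 dits

KL divergence satisfies the Gibbs inequality: D_KL(P||Q) ≥ 0 for all distributions P, Q.

D_KL(P||Q) = Σ p(x) log(p(x)/q(x))
Term by term:
  x=0: 1/9 × log_10[(1/9)/(1/10)] = 0.0051
  x=1: 1/9 × log_10[(1/9)/(1/10)] = 0.0051
  x=2: 1/9 × log_10[(1/9)/(1/10)] = 0.0051
  x=3: 2/9 × log_10[(2/9)/(3/10)] = -0.0290
  x=4: 2/9 × log_10[(2/9)/(1/5)] = 0.0102
  x=5: 2/9 × log_10[(2/9)/(1/5)] = 0.0102
D_KL(P||Q) = 0.0066 dits

D_KL(P||Q) = 0.0066 ≥ 0 ✓

This non-negativity is a fundamental property: relative entropy cannot be negative because it measures how different Q is from P.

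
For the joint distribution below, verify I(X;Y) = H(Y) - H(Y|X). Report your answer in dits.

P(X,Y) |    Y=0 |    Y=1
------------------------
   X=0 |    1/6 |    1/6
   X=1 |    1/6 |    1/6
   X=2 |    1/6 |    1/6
I(X;Y) = 0.0000 dits

Mutual information has multiple equivalent forms:
- I(X;Y) = H(X) - H(X|Y)
- I(X;Y) = H(Y) - H(Y|X)
- I(X;Y) = H(X) + H(Y) - H(X,Y)

Computing all quantities:
H(X) = 0.4771, H(Y) = 0.3010, H(X,Y) = 0.7782
H(X|Y) = 0.4771, H(Y|X) = 0.3010

Verification:
H(X) - H(X|Y) = 0.4771 - 0.4771 = 0.0000
H(Y) - H(Y|X) = 0.3010 - 0.3010 = 0.0000
H(X) + H(Y) - H(X,Y) = 0.4771 + 0.3010 - 0.7782 = 0.0000

All forms give I(X;Y) = 0.0000 dits. ✓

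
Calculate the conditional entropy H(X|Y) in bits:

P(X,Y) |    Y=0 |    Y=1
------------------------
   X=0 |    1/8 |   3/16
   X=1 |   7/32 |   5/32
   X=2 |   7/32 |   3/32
1.5370 bits

Using the chain rule: H(X|Y) = H(X,Y) - H(Y)

First, compute H(X,Y) = 2.5257 bits

Marginal P(Y) = (9/16, 7/16)
H(Y) = 0.9887 bits

H(X|Y) = H(X,Y) - H(Y) = 2.5257 - 0.9887 = 1.5370 bits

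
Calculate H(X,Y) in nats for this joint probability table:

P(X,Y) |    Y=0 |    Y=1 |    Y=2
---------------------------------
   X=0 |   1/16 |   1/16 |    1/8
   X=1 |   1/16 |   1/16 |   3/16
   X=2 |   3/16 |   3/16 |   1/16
2.0680 nats

Joint entropy is H(X,Y) = -Σ_{x,y} p(x,y) log p(x,y).

Summing over all non-zero entries:
H(X,Y) = -[1/16·log_e(1/16) + 1/16·log_e(1/16) + 1/8·log_e(1/8) + 1/16·log_e(1/16) + 1/16·log_e(1/16) + 3/16·log_e(3/16) + 3/16·log_e(3/16) + 3/16·log_e(3/16) + 1/16·log_e(1/16)]
H(X,Y) = 2.0680 nats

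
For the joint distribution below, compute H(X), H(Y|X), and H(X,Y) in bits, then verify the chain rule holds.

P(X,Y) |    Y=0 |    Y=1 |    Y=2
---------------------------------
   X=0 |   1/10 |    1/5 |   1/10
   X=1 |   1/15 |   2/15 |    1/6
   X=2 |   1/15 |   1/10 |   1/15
H(X,Y) = 3.0608, H(X) = 1.5494, H(Y|X) = 1.5114 (all in bits)

Chain rule: H(X,Y) = H(X) + H(Y|X)

Left side — joint entropy directly:
H(X,Y) = -Σ p(x,y) log p(x,y) = 3.0608 bits

Right side — compute H(Y|X) from the conditional distributions:
P(X) = (2/5, 11/30, 7/30), so H(X) = 1.5494 bits
H(Y|X) = Σ_x P(X=x) · H(Y|X=x):
  P(Y|X=0) = (1/4, 1/2, 1/4), H(Y|X=0) = 1.5000, weight P(X=0) = 2/5
  P(Y|X=1) = (2/11, 4/11, 5/11), H(Y|X=1) = 1.4949, weight P(X=1) = 11/30
  P(Y|X=2) = (2/7, 3/7, 2/7), H(Y|X=2) = 1.5567, weight P(X=2) = 7/30
H(Y|X) = 1.5114 bits

H(X) + H(Y|X) = 1.5494 + 1.5114 = 3.0608 bits

Both sides equal 3.0608 bits. ✓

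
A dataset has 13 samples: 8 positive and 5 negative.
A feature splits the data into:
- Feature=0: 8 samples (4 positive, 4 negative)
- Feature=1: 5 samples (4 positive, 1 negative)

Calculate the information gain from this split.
0.0682 bits

Information Gain = H(Y) - H(Y|Feature)

Before split:
P(positive) = 8/13 = 0.6154
H(Y) = 0.9612 bits

After split:
Feature=0: H = 1.0000 bits (weight = 8/13)
Feature=1: H = 0.7219 bits (weight = 5/13)
H(Y|Feature) = (8/13)×1.0000 + (5/13)×0.7219 = 0.8930 bits

Information Gain = 0.9612 - 0.8930 = 0.0682 bits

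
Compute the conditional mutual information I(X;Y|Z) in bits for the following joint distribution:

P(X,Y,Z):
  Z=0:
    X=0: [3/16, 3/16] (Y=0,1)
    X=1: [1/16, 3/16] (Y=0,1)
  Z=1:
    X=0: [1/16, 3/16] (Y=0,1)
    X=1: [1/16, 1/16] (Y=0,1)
0.0456 bits

Conditional mutual information: I(X;Y|Z) = H(X|Z) + H(Y|Z) - H(X,Y|Z)

H(Z) = 0.9544
H(X,Z) = 1.9056 → H(X|Z) = 0.9512
H(Y,Z) = 1.9056 → H(Y|Z) = 0.9512
H(X,Y,Z) = 2.8113 → H(X,Y|Z) = 1.8568

I(X;Y|Z) = 0.9512 + 0.9512 - 1.8568 = 0.0456 bits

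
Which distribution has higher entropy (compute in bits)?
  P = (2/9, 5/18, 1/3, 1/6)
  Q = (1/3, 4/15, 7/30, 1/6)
Q

Computing entropies in bits:
H(P) = 1.9547
H(Q) = 1.9575

Distribution Q has higher entropy.

Intuition: The distribution closer to uniform (more spread out) has higher entropy.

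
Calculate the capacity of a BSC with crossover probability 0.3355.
0.0796 bits

For a binary symmetric channel (BSC) with error probability p:
Capacity C = 1 - H(p) bits per symbol

where H(p) = -p log₂(p) - (1-p) log₂(1-p) is the binary entropy function.

H(0.3355) = 0.9204 bits
C = 1 - 0.9204 = 0.0796 bits per symbol

This means we can reliably transmit up to 0.0796 bits of information per channel use.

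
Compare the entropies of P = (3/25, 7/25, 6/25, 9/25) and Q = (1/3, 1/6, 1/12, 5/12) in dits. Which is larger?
P

Computing entropies in dits:
H(P) = 0.5738
H(Q) = 0.5371

Distribution P has higher entropy.

Intuition: The distribution closer to uniform (more spread out) has higher entropy.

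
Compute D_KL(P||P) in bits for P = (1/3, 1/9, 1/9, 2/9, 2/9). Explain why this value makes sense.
0.0000 bits

KL divergence satisfies the Gibbs inequality: D_KL(P||Q) ≥ 0 for all distributions P, Q.

D_KL(P||Q) = Σ p(x) log(p(x)/q(x))
Each term is p(x) × log_2(p(x)/p(x)) = p(x) × log_2(1) = 0, so the sum is 0.
D_KL(P||Q) = 0.0000 bits

When P = Q, the KL divergence is exactly 0, as there is no 'divergence' between identical distributions.

This non-negativity is a fundamental property: relative entropy cannot be negative because it measures how different Q is from P.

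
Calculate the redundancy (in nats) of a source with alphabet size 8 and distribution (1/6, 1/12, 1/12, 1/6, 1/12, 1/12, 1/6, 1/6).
0.0566 nats

Redundancy measures how far a source is from maximum entropy:
R = H_max - H(X)

Maximum entropy for 8 symbols: H_max = log_e(8) = 2.0794 nats
Actual entropy: H(X) = 2.0228 nats
Redundancy: R = 2.0794 - 2.0228 = 0.0566 nats

This redundancy represents potential for compression: the source could be compressed by 0.0566 nats per symbol.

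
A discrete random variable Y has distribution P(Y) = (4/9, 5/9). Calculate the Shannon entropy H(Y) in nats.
0.6870 nats

Shannon entropy is H(X) = -Σ p(x) log p(x).

For P = (4/9, 5/9):
H = -4/9 × log_e(4/9) -5/9 × log_e(5/9)
H = 0.6870 nats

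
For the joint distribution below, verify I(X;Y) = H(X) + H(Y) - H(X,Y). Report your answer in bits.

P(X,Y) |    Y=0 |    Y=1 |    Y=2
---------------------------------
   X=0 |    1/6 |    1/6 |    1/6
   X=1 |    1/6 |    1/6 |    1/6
I(X;Y) = 0.0000 bits

Mutual information has multiple equivalent forms:
- I(X;Y) = H(X) - H(X|Y)
- I(X;Y) = H(Y) - H(Y|X)
- I(X;Y) = H(X) + H(Y) - H(X,Y)

Computing all quantities:
H(X) = 1.0000, H(Y) = 1.5850, H(X,Y) = 2.5850
H(X|Y) = 1.0000, H(Y|X) = 1.5850

Verification:
H(X) - H(X|Y) = 1.0000 - 1.0000 = 0.0000
H(Y) - H(Y|X) = 1.5850 - 1.5850 = 0.0000
H(X) + H(Y) - H(X,Y) = 1.0000 + 1.5850 - 2.5850 = 0.0000

All forms give I(X;Y) = 0.0000 bits. ✓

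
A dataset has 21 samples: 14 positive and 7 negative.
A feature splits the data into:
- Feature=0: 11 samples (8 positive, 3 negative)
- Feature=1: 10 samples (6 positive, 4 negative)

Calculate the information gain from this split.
0.0131 bits

Information Gain = H(Y) - H(Y|Feature)

Before split:
P(positive) = 14/21 = 0.6667
H(Y) = 0.9183 bits

After split:
Feature=0: H = 0.8454 bits (weight = 11/21)
Feature=1: H = 0.9710 bits (weight = 10/21)
H(Y|Feature) = (11/21)×0.8454 + (10/21)×0.9710 = 0.9052 bits

Information Gain = 0.9183 - 0.9052 = 0.0131 bits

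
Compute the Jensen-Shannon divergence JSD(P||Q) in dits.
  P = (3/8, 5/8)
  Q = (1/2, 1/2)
0.0035 dits

Jensen-Shannon divergence is:
JSD(P||Q) = 0.5 × D_KL(P||M) + 0.5 × D_KL(Q||M)
where M = 0.5 × (P + Q) is the mixture distribution.

M = 0.5 × (3/8, 5/8) + 0.5 × (1/2, 1/2) = (7/16, 9/16)

D_KL(P||M) = 0.0035 dits
D_KL(Q||M) = 0.0034 dits

JSD(P||Q) = 0.5 × 0.0035 + 0.5 × 0.0034 = 0.0035 dits

Unlike KL divergence, JSD is symmetric and bounded: 0 ≤ JSD ≤ log(2).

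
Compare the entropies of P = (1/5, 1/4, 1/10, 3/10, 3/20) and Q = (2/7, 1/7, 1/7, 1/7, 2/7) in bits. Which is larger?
Q

Computing entropies in bits:
H(P) = 2.2282
H(Q) = 2.2359

Distribution Q has higher entropy.

Intuition: The distribution closer to uniform (more spread out) has higher entropy.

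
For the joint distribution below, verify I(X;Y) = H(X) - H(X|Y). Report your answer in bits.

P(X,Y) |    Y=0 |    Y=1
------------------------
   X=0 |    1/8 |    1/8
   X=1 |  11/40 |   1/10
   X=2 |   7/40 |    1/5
I(X;Y) = 0.0462 bits

Mutual information has multiple equivalent forms:
- I(X;Y) = H(X) - H(X|Y)
- I(X;Y) = H(Y) - H(Y|X)
- I(X;Y) = H(X) + H(Y) - H(X,Y)

Computing all quantities:
H(X) = 1.5613, H(Y) = 0.9837, H(X,Y) = 2.4988
H(X|Y) = 1.5151, H(Y|X) = 0.9375

Verification:
H(X) - H(X|Y) = 1.5613 - 1.5151 = 0.0462
H(Y) - H(Y|X) = 0.9837 - 0.9375 = 0.0462
H(X) + H(Y) - H(X,Y) = 1.5613 + 0.9837 - 2.4988 = 0.0462

All forms give I(X;Y) = 0.0462 bits. ✓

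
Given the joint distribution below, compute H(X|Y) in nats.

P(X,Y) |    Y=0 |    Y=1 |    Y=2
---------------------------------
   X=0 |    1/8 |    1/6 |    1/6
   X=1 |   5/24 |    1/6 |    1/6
0.6826 nats

Using the chain rule: H(X|Y) = H(X,Y) - H(Y)

First, compute H(X,Y) = 1.7812 nats

Marginal P(Y) = (1/3, 1/3, 1/3)
H(Y) = 1.0986 nats

H(X|Y) = H(X,Y) - H(Y) = 1.7812 - 1.0986 = 0.6826 nats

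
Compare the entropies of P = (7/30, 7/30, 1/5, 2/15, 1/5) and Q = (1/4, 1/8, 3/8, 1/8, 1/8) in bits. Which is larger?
P

Computing entropies in bits:
H(P) = 2.2961
H(Q) = 2.1556

Distribution P has higher entropy.

Intuition: The distribution closer to uniform (more spread out) has higher entropy.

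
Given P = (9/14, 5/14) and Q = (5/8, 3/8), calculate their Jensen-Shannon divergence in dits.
0.0001 dits

Jensen-Shannon divergence is:
JSD(P||Q) = 0.5 × D_KL(P||M) + 0.5 × D_KL(Q||M)
where M = 0.5 × (P + Q) is the mixture distribution.

M = 0.5 × (9/14, 5/14) + 0.5 × (5/8, 3/8) = (0.633929, 0.366071)

D_KL(P||M) = 0.0001 dits
D_KL(Q||M) = 0.0001 dits

JSD(P||Q) = 0.5 × 0.0001 + 0.5 × 0.0001 = 0.0001 dits

Unlike KL divergence, JSD is symmetric and bounded: 0 ≤ JSD ≤ log(2).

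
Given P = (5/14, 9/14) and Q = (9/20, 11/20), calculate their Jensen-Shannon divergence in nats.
0.0045 nats

Jensen-Shannon divergence is:
JSD(P||Q) = 0.5 × D_KL(P||M) + 0.5 × D_KL(Q||M)
where M = 0.5 × (P + Q) is the mixture distribution.

M = 0.5 × (5/14, 9/14) + 0.5 × (9/20, 11/20) = (0.403571, 0.596429)

D_KL(P||M) = 0.0045 nats
D_KL(Q||M) = 0.0044 nats

JSD(P||Q) = 0.5 × 0.0045 + 0.5 × 0.0044 = 0.0045 nats

Unlike KL divergence, JSD is symmetric and bounded: 0 ≤ JSD ≤ log(2).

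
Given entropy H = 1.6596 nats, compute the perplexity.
5.2572

Perplexity is e^H (or exp(H) for natural log).

H = 1.6596 nats
Perplexity = e^1.6596 = 5.2572

Interpretation: The model's uncertainty is equivalent to choosing uniformly among 5.3 options.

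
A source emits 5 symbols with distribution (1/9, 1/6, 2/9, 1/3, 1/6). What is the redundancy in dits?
0.0294 dits

Redundancy measures how far a source is from maximum entropy:
R = H_max - H(X)

Maximum entropy for 5 symbols: H_max = log_10(5) = 0.6990 dits
Actual entropy: H(X) = 0.6696 dits
Redundancy: R = 0.6990 - 0.6696 = 0.0294 dits

This redundancy represents potential for compression: the source could be compressed by 0.0294 dits per symbol.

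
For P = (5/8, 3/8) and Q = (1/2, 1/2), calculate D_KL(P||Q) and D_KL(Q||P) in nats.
D_KL(P||Q) = 0.0316, D_KL(Q||P) = 0.0323

KL divergence is not symmetric: D_KL(P||Q) ≠ D_KL(Q||P) in general.

D_KL(P||Q) = 0.0316 nats
D_KL(Q||P) = 0.0323 nats

No, they are not equal!

This asymmetry is why KL divergence is not a true distance metric.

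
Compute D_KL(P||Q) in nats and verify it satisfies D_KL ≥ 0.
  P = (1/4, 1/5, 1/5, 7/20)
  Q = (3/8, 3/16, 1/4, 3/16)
0.0854 nats

KL divergence satisfies the Gibbs inequality: D_KL(P||Q) ≥ 0 for all distributions P, Q.

D_KL(P||Q) = Σ p(x) log(p(x)/q(x))
Term by term:
  x=0: 1/4 × log_e[(1/4)/(3/8)] = -0.1014
  x=1: 1/5 × log_e[(1/5)/(3/16)] = 0.0129
  x=2: 1/5 × log_e[(1/5)/(1/4)] = -0.0446
  x=3: 7/20 × log_e[(7/20)/(3/16)] = 0.2185
D_KL(P||Q) = 0.0854 nats

D_KL(P||Q) = 0.0854 ≥ 0 ✓

This non-negativity is a fundamental property: relative entropy cannot be negative because it measures how different Q is from P.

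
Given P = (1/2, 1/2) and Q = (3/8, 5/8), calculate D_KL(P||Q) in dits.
0.0140 dits

KL divergence: D_KL(P||Q) = Σ p(x) log(p(x)/q(x))

Computing term by term:
  x=0: 1/2 × log_10[(1/2)/(3/8)] = 1/2 × 0.1249 = 0.0625
  x=1: 1/2 × log_10[(1/2)/(5/8)] = 1/2 × -0.0969 = -0.0485

D_KL(P||Q) = 0.0140 dits

Note: KL divergence is always non-negative and equals 0 iff P = Q.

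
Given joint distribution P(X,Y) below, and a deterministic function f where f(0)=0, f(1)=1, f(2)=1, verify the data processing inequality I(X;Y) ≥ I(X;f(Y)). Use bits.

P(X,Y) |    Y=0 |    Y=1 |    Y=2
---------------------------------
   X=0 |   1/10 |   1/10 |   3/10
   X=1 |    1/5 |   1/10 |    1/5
I(X;Y) = 0.0390, I(X;f(Y)) = 0.0349, inequality holds: 0.0390 ≥ 0.0349

Data Processing Inequality: For any Markov chain X → Y → Z, we have I(X;Y) ≥ I(X;Z).

Here Z = f(Y) is a deterministic function of Y, forming X → Y → Z.

Original I(X;Y) = 0.0390 bits

After applying f:
P(X,Z) where Z=f(Y):
- P(X,Z=0) = P(X,Y=0)
- P(X,Z=1) = P(X,Y=1) + P(X,Y=2)

I(X;Z) = I(X;f(Y)) = 0.0349 bits

Verification: 0.0390 ≥ 0.0349 ✓

Information cannot be created by processing; the function f can only lose information about X.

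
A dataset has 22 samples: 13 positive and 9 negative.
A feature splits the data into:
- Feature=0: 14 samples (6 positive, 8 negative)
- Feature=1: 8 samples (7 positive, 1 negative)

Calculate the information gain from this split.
0.1514 bits

Information Gain = H(Y) - H(Y|Feature)

Before split:
P(positive) = 13/22 = 0.5909
H(Y) = 0.9760 bits

After split:
Feature=0: H = 0.9852 bits (weight = 14/22)
Feature=1: H = 0.5436 bits (weight = 8/22)
H(Y|Feature) = (14/22)×0.9852 + (8/22)×0.5436 = 0.8246 bits

Information Gain = 0.9760 - 0.8246 = 0.1514 bits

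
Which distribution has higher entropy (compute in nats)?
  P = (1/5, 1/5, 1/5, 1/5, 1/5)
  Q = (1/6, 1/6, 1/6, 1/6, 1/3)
P

Computing entropies in nats:
H(P) = 1.6094
H(Q) = 1.5607

Distribution P has higher entropy.

Intuition: The distribution closer to uniform (more spread out) has higher entropy.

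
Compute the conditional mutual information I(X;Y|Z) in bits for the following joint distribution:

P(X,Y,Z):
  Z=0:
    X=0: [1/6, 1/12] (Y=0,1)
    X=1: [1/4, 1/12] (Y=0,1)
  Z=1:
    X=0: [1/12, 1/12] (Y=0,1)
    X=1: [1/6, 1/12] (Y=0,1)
0.0118 bits

Conditional mutual information: I(X;Y|Z) = H(X|Z) + H(Y|Z) - H(X,Y|Z)

H(Z) = 0.9799
H(X,Z) = 1.9591 → H(X|Z) = 0.9793
H(Y,Z) = 1.8879 → H(Y|Z) = 0.9080
H(X,Y,Z) = 2.8554 → H(X,Y|Z) = 1.8755

I(X;Y|Z) = 0.9793 + 0.9080 - 1.8755 = 0.0118 bits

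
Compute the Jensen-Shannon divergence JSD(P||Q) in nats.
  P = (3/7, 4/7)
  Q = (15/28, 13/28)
0.0058 nats

Jensen-Shannon divergence is:
JSD(P||Q) = 0.5 × D_KL(P||M) + 0.5 × D_KL(Q||M)
where M = 0.5 × (P + Q) is the mixture distribution.

M = 0.5 × (3/7, 4/7) + 0.5 × (15/28, 13/28) = (0.482143, 0.517857)

D_KL(P||M) = 0.0058 nats
D_KL(Q||M) = 0.0057 nats

JSD(P||Q) = 0.5 × 0.0058 + 0.5 × 0.0057 = 0.0058 nats

Unlike KL divergence, JSD is symmetric and bounded: 0 ≤ JSD ≤ log(2).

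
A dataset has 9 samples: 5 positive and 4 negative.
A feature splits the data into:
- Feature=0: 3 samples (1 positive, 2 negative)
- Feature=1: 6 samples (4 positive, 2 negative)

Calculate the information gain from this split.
0.0728 bits

Information Gain = H(Y) - H(Y|Feature)

Before split:
P(positive) = 5/9 = 0.5556
H(Y) = 0.9911 bits

After split:
Feature=0: H = 0.9183 bits (weight = 3/9)
Feature=1: H = 0.9183 bits (weight = 6/9)
H(Y|Feature) = (3/9)×0.9183 + (6/9)×0.9183 = 0.9183 bits

Information Gain = 0.9911 - 0.9183 = 0.0728 bits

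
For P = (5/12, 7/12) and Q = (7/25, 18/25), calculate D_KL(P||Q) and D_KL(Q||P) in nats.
D_KL(P||Q) = 0.0428, D_KL(Q||P) = 0.0403

KL divergence is not symmetric: D_KL(P||Q) ≠ D_KL(Q||P) in general.

D_KL(P||Q) = 0.0428 nats
D_KL(Q||P) = 0.0403 nats

No, they are not equal!

This asymmetry is why KL divergence is not a true distance metric.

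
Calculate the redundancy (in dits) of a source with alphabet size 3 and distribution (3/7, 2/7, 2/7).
0.0085 dits

Redundancy measures how far a source is from maximum entropy:
R = H_max - H(X)

Maximum entropy for 3 symbols: H_max = log_10(3) = 0.4771 dits
Actual entropy: H(X) = 0.4686 dits
Redundancy: R = 0.4771 - 0.4686 = 0.0085 dits

This redundancy represents potential for compression: the source could be compressed by 0.0085 dits per symbol.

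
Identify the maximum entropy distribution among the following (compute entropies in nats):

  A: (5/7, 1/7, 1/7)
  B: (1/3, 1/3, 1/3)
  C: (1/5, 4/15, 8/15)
B

For a discrete distribution over n outcomes, entropy is maximized by the uniform distribution.

Computing entropies:
H(A) = 0.7963 nats
H(B) = 1.0986 nats
H(C) = 1.0096 nats

The uniform distribution (where all probabilities equal 1/3) achieves the maximum entropy of log_e(3) = 1.0986 nats.

Distribution B has the highest entropy.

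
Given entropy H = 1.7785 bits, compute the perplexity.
3.4307

Perplexity is 2^H (or exp(H) for natural log).

H = 1.7785 bits
Perplexity = 2^1.7785 = 3.4307

Interpretation: The model's uncertainty is equivalent to choosing uniformly among 3.4 options.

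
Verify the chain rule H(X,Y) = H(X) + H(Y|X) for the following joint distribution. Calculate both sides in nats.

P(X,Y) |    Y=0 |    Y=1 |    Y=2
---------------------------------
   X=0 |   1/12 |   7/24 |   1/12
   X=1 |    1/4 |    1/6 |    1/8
H(X,Y) = 1.6787, H(X) = 0.6897, H(Y|X) = 0.9890 (all in nats)

Chain rule: H(X,Y) = H(X) + H(Y|X)

Left side — joint entropy directly:
H(X,Y) = -Σ p(x,y) log p(x,y) = 1.6787 nats

Right side — compute H(Y|X) from the conditional distributions:
P(X) = (11/24, 13/24), so H(X) = 0.6897 nats
H(Y|X) = Σ_x P(X=x) · H(Y|X=x):
  P(Y|X=0) = (2/11, 7/11, 2/11), H(Y|X=0) = 0.9075, weight P(X=0) = 11/24
  P(Y|X=1) = (6/13, 4/13, 3/13), H(Y|X=1) = 1.0579, weight P(X=1) = 13/24
H(Y|X) = 0.9890 nats

H(X) + H(Y|X) = 0.6897 + 0.9890 = 1.6787 nats

Both sides equal 1.6787 nats. ✓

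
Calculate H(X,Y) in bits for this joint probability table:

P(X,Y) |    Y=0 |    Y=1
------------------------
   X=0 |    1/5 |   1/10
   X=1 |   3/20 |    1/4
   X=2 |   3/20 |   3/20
2.5282 bits

Joint entropy is H(X,Y) = -Σ_{x,y} p(x,y) log p(x,y).

Summing over all non-zero entries:
H(X,Y) = -[1/5·log_2(1/5) + 1/10·log_2(1/10) + 3/20·log_2(3/20) + 1/4·log_2(1/4) + 3/20·log_2(3/20) + 3/20·log_2(3/20)]
H(X,Y) = 2.5282 bits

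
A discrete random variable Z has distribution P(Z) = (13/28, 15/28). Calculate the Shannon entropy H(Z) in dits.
0.2999 dits

Shannon entropy is H(X) = -Σ p(x) log p(x).

For P = (13/28, 15/28):
H = -13/28 × log_10(13/28) -15/28 × log_10(15/28)
H = 0.2999 dits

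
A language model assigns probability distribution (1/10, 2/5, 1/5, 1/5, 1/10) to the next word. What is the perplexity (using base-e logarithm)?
4.3528

Perplexity is e^H (or exp(H) for natural log).

First, H = -Σ p log p = 1.4708 nats
Perplexity = e^1.4708 = 4.3528

Interpretation: The model's uncertainty is equivalent to choosing uniformly among 4.4 options.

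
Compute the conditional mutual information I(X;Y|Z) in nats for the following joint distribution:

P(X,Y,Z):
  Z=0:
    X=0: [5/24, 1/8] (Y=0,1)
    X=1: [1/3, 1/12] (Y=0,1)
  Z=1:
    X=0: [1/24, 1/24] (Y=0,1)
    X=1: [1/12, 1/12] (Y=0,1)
0.0141 nats

Conditional mutual information: I(X;Y|Z) = H(X|Z) + H(Y|Z) - H(X,Y|Z)

H(Z) = 0.5623
H(X,Z) = 1.2367 → H(X|Z) = 0.6743
H(Y,Z) = 1.1788 → H(Y|Z) = 0.6164
H(X,Y,Z) = 1.8390 → H(X,Y|Z) = 1.2767

I(X;Y|Z) = 0.6743 + 0.6164 - 1.2767 = 0.0141 nats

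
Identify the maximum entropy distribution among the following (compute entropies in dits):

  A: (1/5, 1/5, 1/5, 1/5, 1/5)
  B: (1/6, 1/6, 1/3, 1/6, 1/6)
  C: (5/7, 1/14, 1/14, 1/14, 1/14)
A

For a discrete distribution over n outcomes, entropy is maximized by the uniform distribution.

Computing entropies:
H(A) = 0.6990 dits
H(B) = 0.6778 dits
H(C) = 0.4318 dits

The uniform distribution (where all probabilities equal 1/5) achieves the maximum entropy of log_10(5) = 0.6990 dits.

Distribution A has the highest entropy.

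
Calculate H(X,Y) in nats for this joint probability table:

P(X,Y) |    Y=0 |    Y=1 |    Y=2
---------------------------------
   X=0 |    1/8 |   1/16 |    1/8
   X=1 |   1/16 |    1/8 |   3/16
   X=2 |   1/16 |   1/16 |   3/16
2.1007 nats

Joint entropy is H(X,Y) = -Σ_{x,y} p(x,y) log p(x,y).

Summing over all non-zero entries:
H(X,Y) = -[1/8·log_e(1/8) + 1/16·log_e(1/16) + 1/8·log_e(1/8) + 1/16·log_e(1/16) + 1/8·log_e(1/8) + 3/16·log_e(3/16) + 1/16·log_e(1/16) + 1/16·log_e(1/16) + 3/16·log_e(3/16)]
H(X,Y) = 2.1007 nats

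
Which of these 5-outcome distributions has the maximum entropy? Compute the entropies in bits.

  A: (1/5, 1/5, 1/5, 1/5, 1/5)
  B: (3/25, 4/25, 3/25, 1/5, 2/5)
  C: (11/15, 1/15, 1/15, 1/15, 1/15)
A

For a discrete distribution over n outcomes, entropy is maximized by the uniform distribution.

Computing entropies:
H(A) = 2.3219 bits
H(B) = 2.1503 bits
H(C) = 1.3700 bits

The uniform distribution (where all probabilities equal 1/5) achieves the maximum entropy of log_2(5) = 2.3219 bits.

Distribution A has the highest entropy.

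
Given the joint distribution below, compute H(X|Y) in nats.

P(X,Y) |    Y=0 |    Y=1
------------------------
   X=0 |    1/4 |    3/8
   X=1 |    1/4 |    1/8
0.6277 nats

Using the chain rule: H(X|Y) = H(X,Y) - H(Y)

First, compute H(X,Y) = 1.3209 nats

Marginal P(Y) = (1/2, 1/2)
H(Y) = 0.6931 nats

H(X|Y) = H(X,Y) - H(Y) = 1.3209 - 0.6931 = 0.6277 nats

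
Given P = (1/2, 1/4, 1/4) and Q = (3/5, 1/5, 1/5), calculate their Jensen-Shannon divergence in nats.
0.0051 nats

Jensen-Shannon divergence is:
JSD(P||Q) = 0.5 × D_KL(P||M) + 0.5 × D_KL(Q||M)
where M = 0.5 × (P + Q) is the mixture distribution.

M = 0.5 × (1/2, 1/4, 1/4) + 0.5 × (3/5, 1/5, 1/5) = (11/20, 9/40, 9/40)

D_KL(P||M) = 0.0050 nats
D_KL(Q||M) = 0.0051 nats

JSD(P||Q) = 0.5 × 0.0050 + 0.5 × 0.0051 = 0.0051 nats

Unlike KL divergence, JSD is symmetric and bounded: 0 ≤ JSD ≤ log(2).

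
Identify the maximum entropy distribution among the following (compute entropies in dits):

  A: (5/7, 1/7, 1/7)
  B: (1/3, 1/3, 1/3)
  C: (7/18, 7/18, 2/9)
B

For a discrete distribution over n outcomes, entropy is maximized by the uniform distribution.

Computing entropies:
H(A) = 0.3458 dits
H(B) = 0.4771 dits
H(C) = 0.4642 dits

The uniform distribution (where all probabilities equal 1/3) achieves the maximum entropy of log_10(3) = 0.4771 dits.

Distribution B has the highest entropy.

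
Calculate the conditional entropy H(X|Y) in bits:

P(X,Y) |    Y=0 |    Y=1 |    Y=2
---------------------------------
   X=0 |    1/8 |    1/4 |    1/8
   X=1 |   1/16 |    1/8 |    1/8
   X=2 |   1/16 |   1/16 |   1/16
1.4538 bits

Using the chain rule: H(X|Y) = H(X,Y) - H(Y)

First, compute H(X,Y) = 3.0000 bits

Marginal P(Y) = (1/4, 7/16, 5/16)
H(Y) = 1.5462 bits

H(X|Y) = H(X,Y) - H(Y) = 3.0000 - 1.5462 = 1.4538 bits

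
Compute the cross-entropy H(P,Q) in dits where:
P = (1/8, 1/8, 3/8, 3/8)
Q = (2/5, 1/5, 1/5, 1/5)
0.6613 dits

Cross-entropy: H(P,Q) = -Σ p(x) log q(x)

Alternatively: H(P,Q) = H(P) + D_KL(P||Q)
H(P) = 0.5452 dits
D_KL(P||Q) = 0.1161 dits

H(P,Q) = 0.5452 + 0.1161 = 0.6613 dits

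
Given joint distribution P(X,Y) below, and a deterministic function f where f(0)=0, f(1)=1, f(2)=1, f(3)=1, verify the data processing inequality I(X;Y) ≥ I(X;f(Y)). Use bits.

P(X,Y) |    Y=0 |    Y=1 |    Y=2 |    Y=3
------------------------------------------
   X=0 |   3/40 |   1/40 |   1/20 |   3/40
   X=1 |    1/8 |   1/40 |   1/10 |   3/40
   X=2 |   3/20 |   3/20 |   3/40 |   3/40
I(X;Y) = 0.0806, I(X;f(Y)) = 0.0018, inequality holds: 0.0806 ≥ 0.0018

Data Processing Inequality: For any Markov chain X → Y → Z, we have I(X;Y) ≥ I(X;Z).

Here Z = f(Y) is a deterministic function of Y, forming X → Y → Z.

Original I(X;Y) = 0.0806 bits

After applying f:
P(X,Z) where Z=f(Y):
- P(X,Z=0) = P(X,Y=0)
- P(X,Z=1) = P(X,Y=1) + P(X,Y=2) + P(X,Y=3)

I(X;Z) = I(X;f(Y)) = 0.0018 bits

Verification: 0.0806 ≥ 0.0018 ✓

Information cannot be created by processing; the function f can only lose information about X.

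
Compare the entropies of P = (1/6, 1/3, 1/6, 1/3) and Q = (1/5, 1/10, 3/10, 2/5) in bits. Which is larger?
P

Computing entropies in bits:
H(P) = 1.9183
H(Q) = 1.8464

Distribution P has higher entropy.

Intuition: The distribution closer to uniform (more spread out) has higher entropy.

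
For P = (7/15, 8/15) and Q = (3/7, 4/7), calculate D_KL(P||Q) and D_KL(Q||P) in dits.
D_KL(P||Q) = 0.0013, D_KL(Q||P) = 0.0013

KL divergence is not symmetric: D_KL(P||Q) ≠ D_KL(Q||P) in general.

D_KL(P||Q) = 0.0013 dits
D_KL(Q||P) = 0.0013 dits

In this case they happen to be equal (to 4 decimal places).

This asymmetry is why KL divergence is not a true distance metric.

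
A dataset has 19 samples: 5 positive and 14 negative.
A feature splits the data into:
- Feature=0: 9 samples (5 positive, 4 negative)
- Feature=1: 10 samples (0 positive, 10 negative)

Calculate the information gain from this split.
0.3620 bits

Information Gain = H(Y) - H(Y|Feature)

Before split:
P(positive) = 5/19 = 0.2632
H(Y) = 0.8315 bits

After split:
Feature=0: H = 0.9911 bits (weight = 9/19)
Feature=1: H = 0.0000 bits (weight = 10/19)
H(Y|Feature) = (9/19)×0.9911 + (10/19)×0.0000 = 0.4695 bits

Information Gain = 0.8315 - 0.4695 = 0.3620 bits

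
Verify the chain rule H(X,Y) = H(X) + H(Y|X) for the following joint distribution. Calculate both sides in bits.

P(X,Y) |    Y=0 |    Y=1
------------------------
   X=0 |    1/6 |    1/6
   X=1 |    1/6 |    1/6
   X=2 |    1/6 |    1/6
H(X,Y) = 2.5850, H(X) = 1.5850, H(Y|X) = 1.0000 (all in bits)

Chain rule: H(X,Y) = H(X) + H(Y|X)

Left side — joint entropy directly:
H(X,Y) = -Σ p(x,y) log p(x,y) = 2.5850 bits

Right side — compute H(Y|X) from the conditional distributions:
P(X) = (1/3, 1/3, 1/3), so H(X) = 1.5850 bits
H(Y|X) = Σ_x P(X=x) · H(Y|X=x):
  P(Y|X=0) = (1/2, 1/2), H(Y|X=0) = 1.0000, weight P(X=0) = 1/3
  P(Y|X=1) = (1/2, 1/2), H(Y|X=1) = 1.0000, weight P(X=1) = 1/3
  P(Y|X=2) = (1/2, 1/2), H(Y|X=2) = 1.0000, weight P(X=2) = 1/3
H(Y|X) = 1.0000 bits

H(X) + H(Y|X) = 1.5850 + 1.0000 = 2.5850 bits

Both sides equal 2.5850 bits. ✓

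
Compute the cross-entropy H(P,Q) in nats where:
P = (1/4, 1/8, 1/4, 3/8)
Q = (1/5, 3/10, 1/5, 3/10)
1.4067 nats

Cross-entropy: H(P,Q) = -Σ p(x) log q(x)

Alternatively: H(P,Q) = H(P) + D_KL(P||Q)
H(P) = 1.3209 nats
D_KL(P||Q) = 0.0858 nats

H(P,Q) = 1.3209 + 0.0858 = 1.4067 nats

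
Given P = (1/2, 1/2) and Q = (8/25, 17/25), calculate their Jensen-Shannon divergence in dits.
0.0073 dits

Jensen-Shannon divergence is:
JSD(P||Q) = 0.5 × D_KL(P||M) + 0.5 × D_KL(Q||M)
where M = 0.5 × (P + Q) is the mixture distribution.

M = 0.5 × (1/2, 1/2) + 0.5 × (8/25, 17/25) = (0.41, 0.59)

D_KL(P||M) = 0.0072 dits
D_KL(Q||M) = 0.0075 dits

JSD(P||Q) = 0.5 × 0.0072 + 0.5 × 0.0075 = 0.0073 dits

Unlike KL divergence, JSD is symmetric and bounded: 0 ≤ JSD ≤ log(2).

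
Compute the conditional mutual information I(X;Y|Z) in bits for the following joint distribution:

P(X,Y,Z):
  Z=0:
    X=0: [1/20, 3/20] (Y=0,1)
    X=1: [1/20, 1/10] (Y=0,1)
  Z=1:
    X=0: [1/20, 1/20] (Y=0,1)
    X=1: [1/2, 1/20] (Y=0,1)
0.0630 bits

Conditional mutual information: I(X;Y|Z) = H(X|Z) + H(Y|Z) - H(X,Y|Z)

H(Z) = 0.9341
H(X,Z) = 1.6815 → H(X|Z) = 0.7474
H(Y,Z) = 1.6388 → H(Y|Z) = 0.7047
H(X,Y,Z) = 2.3232 → H(X,Y|Z) = 1.3892

I(X;Y|Z) = 0.7474 + 0.7047 - 1.3892 = 0.0630 bits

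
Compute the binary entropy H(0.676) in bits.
0.9087 bits

The binary entropy function is:
H(p) = -p log(p) - (1-p) log(1-p)

H(0.676) = -0.676 × log_2(0.676) - 0.324 × log_2(0.324)
H(0.676) = 0.9087 bits

Note: Binary entropy is maximized at p=0.5 (H=1 bit) and minimized at p=0 or p=1 (H=0).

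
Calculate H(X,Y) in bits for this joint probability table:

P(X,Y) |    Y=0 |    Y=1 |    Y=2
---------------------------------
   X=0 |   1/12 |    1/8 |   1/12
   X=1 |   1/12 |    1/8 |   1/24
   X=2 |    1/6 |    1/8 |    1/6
3.0739 bits

Joint entropy is H(X,Y) = -Σ_{x,y} p(x,y) log p(x,y).

Summing over all non-zero entries:
H(X,Y) = -[1/12·log_2(1/12) + 1/8·log_2(1/8) + 1/12·log_2(1/12) + 1/12·log_2(1/12) + 1/8·log_2(1/8) + 1/24·log_2(1/24) + 1/6·log_2(1/6) + 1/8·log_2(1/8) + 1/6·log_2(1/6)]
H(X,Y) = 3.0739 bits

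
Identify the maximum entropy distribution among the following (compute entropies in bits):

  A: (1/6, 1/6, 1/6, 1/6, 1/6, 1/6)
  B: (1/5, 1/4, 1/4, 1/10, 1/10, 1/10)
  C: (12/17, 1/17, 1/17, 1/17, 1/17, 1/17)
A

For a discrete distribution over n outcomes, entropy is maximized by the uniform distribution.

Computing entropies:
H(A) = 2.5850 bits
H(B) = 2.4610 bits
H(C) = 1.5569 bits

The uniform distribution (where all probabilities equal 1/6) achieves the maximum entropy of log_2(6) = 2.5850 bits.

Distribution A has the highest entropy.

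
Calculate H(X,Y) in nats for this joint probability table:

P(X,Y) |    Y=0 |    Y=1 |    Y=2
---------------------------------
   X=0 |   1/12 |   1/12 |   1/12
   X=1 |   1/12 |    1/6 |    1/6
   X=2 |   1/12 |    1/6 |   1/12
2.1383 nats

Joint entropy is H(X,Y) = -Σ_{x,y} p(x,y) log p(x,y).

Summing over all non-zero entries:
H(X,Y) = -[1/12·log_e(1/12) + 1/12·log_e(1/12) + 1/12·log_e(1/12) + 1/12·log_e(1/12) + 1/6·log_e(1/6) + 1/6·log_e(1/6) + 1/12·log_e(1/12) + 1/6·log_e(1/6) + 1/12·log_e(1/12)]
H(X,Y) = 2.1383 nats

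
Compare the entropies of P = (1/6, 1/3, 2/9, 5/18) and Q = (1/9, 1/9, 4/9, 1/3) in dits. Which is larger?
P

Computing entropies in dits:
H(P) = 0.5884
H(Q) = 0.5276

Distribution P has higher entropy.

Intuition: The distribution closer to uniform (more spread out) has higher entropy.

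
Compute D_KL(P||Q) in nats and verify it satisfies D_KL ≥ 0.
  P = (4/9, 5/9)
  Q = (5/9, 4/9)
0.0248 nats

KL divergence satisfies the Gibbs inequality: D_KL(P||Q) ≥ 0 for all distributions P, Q.

D_KL(P||Q) = Σ p(x) log(p(x)/q(x))
Term by term:
  x=0: 4/9 × log_e[(4/9)/(5/9)] = -0.0992
  x=1: 5/9 × log_e[(5/9)/(4/9)] = 0.1240
D_KL(P||Q) = 0.0248 nats

D_KL(P||Q) = 0.0248 ≥ 0 ✓

This non-negativity is a fundamental property: relative entropy cannot be negative because it measures how different Q is from P.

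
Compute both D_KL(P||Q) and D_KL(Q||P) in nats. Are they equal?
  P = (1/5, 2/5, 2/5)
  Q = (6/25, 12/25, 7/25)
D_KL(P||Q) = 0.0333, D_KL(Q||P) = 0.0314

KL divergence is not symmetric: D_KL(P||Q) ≠ D_KL(Q||P) in general.

D_KL(P||Q) = 0.0333 nats
D_KL(Q||P) = 0.0314 nats

No, they are not equal!

This asymmetry is why KL divergence is not a true distance metric.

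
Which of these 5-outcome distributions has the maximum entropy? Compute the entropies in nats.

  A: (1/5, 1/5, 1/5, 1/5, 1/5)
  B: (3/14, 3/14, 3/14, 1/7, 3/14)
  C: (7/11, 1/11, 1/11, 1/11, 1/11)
A

For a discrete distribution over n outcomes, entropy is maximized by the uniform distribution.

Computing entropies:
H(A) = 1.6094 nats
H(B) = 1.5984 nats
H(C) = 1.1596 nats

The uniform distribution (where all probabilities equal 1/5) achieves the maximum entropy of log_e(5) = 1.6094 nats.

Distribution A has the highest entropy.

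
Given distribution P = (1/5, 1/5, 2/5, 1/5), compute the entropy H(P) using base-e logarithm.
1.3322 nats

Shannon entropy is H(X) = -Σ p(x) log p(x).

For P = (1/5, 1/5, 2/5, 1/5):
H = -1/5 × log_e(1/5) -1/5 × log_e(1/5) -2/5 × log_e(2/5) -1/5 × log_e(1/5)
H = 1.3322 nats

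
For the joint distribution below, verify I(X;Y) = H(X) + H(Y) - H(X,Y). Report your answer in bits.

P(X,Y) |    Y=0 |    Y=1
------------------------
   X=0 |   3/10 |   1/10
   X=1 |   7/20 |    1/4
I(X;Y) = 0.0216 bits

Mutual information has multiple equivalent forms:
- I(X;Y) = H(X) - H(X|Y)
- I(X;Y) = H(Y) - H(Y|X)
- I(X;Y) = H(X) + H(Y) - H(X,Y)

Computing all quantities:
H(X) = 0.9710, H(Y) = 0.9341, H(X,Y) = 1.8834
H(X|Y) = 0.9493, H(Y|X) = 0.9124

Verification:
H(X) - H(X|Y) = 0.9710 - 0.9493 = 0.0216
H(Y) - H(Y|X) = 0.9341 - 0.9124 = 0.0216
H(X) + H(Y) - H(X,Y) = 0.9710 + 0.9341 - 1.8834 = 0.0216

All forms give I(X;Y) = 0.0216 bits. ✓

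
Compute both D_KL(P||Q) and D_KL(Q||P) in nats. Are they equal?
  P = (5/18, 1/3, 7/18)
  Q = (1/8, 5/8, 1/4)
D_KL(P||Q) = 0.1841, D_KL(Q||P) = 0.1826

KL divergence is not symmetric: D_KL(P||Q) ≠ D_KL(Q||P) in general.

D_KL(P||Q) = 0.1841 nats
D_KL(Q||P) = 0.1826 nats

No, they are not equal!

This asymmetry is why KL divergence is not a true distance metric.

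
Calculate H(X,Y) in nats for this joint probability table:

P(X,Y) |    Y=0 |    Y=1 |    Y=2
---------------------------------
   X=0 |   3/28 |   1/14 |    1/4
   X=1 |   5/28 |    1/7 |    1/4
1.7066 nats

Joint entropy is H(X,Y) = -Σ_{x,y} p(x,y) log p(x,y).

Summing over all non-zero entries:
H(X,Y) = -[3/28·log_e(3/28) + 1/14·log_e(1/14) + 1/4·log_e(1/4) + 5/28·log_e(5/28) + 1/7·log_e(1/7) + 1/4·log_e(1/4)]
H(X,Y) = 1.7066 nats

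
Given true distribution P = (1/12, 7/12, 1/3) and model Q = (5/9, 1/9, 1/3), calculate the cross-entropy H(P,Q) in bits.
2.4481 bits

Cross-entropy: H(P,Q) = -Σ p(x) log q(x)

Alternatively: H(P,Q) = H(P) + D_KL(P||Q)
H(P) = 1.2807 bits
D_KL(P||Q) = 1.1674 bits

H(P,Q) = 1.2807 + 1.1674 = 2.4481 bits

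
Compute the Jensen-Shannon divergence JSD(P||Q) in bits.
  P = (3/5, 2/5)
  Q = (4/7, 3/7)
0.0006 bits

Jensen-Shannon divergence is:
JSD(P||Q) = 0.5 × D_KL(P||M) + 0.5 × D_KL(Q||M)
where M = 0.5 × (P + Q) is the mixture distribution.

M = 0.5 × (3/5, 2/5) + 0.5 × (4/7, 3/7) = (0.585714, 0.414286)

D_KL(P||M) = 0.0006 bits
D_KL(Q||M) = 0.0006 bits

JSD(P||Q) = 0.5 × 0.0006 + 0.5 × 0.0006 = 0.0006 bits

Unlike KL divergence, JSD is symmetric and bounded: 0 ≤ JSD ≤ log(2).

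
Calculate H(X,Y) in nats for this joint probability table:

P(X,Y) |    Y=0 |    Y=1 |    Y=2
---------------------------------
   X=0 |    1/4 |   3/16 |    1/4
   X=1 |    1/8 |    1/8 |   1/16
1.7002 nats

Joint entropy is H(X,Y) = -Σ_{x,y} p(x,y) log p(x,y).

Summing over all non-zero entries:
H(X,Y) = -[1/4·log_e(1/4) + 3/16·log_e(3/16) + 1/4·log_e(1/4) + 1/8·log_e(1/8) + 1/8·log_e(1/8) + 1/16·log_e(1/16)]
H(X,Y) = 1.7002 nats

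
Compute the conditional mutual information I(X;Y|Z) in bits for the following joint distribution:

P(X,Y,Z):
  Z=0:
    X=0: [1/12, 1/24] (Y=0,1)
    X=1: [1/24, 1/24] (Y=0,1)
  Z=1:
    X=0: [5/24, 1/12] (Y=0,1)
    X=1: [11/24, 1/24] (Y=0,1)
0.0437 bits

Conditional mutual information: I(X;Y|Z) = H(X|Z) + H(Y|Z) - H(X,Y|Z)

H(Z) = 0.7383
H(X,Z) = 1.6922 → H(X|Z) = 0.9539
H(Y,Z) = 1.4387 → H(Y|Z) = 0.7004
H(X,Y,Z) = 2.3490 → H(X,Y|Z) = 1.6107

I(X;Y|Z) = 0.9539 + 0.7004 - 1.6107 = 0.0437 bits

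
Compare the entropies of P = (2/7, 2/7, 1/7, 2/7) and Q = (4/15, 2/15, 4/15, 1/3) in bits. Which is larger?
P

Computing entropies in bits:
H(P) = 1.9502
H(Q) = 1.9329

Distribution P has higher entropy.

Intuition: The distribution closer to uniform (more spread out) has higher entropy.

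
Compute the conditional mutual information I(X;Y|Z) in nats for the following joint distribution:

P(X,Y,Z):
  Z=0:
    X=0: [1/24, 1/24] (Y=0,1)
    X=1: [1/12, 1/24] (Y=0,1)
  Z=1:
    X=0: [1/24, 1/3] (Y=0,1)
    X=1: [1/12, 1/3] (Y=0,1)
0.0089 nats

Conditional mutual information: I(X;Y|Z) = H(X|Z) + H(Y|Z) - H(X,Y|Z)

H(Z) = 0.5117
H(X,Z) = 1.1996 → H(X|Z) = 0.6879
H(Y,Z) = 0.9972 → H(Y|Z) = 0.4855
H(X,Y,Z) = 1.6762 → H(X,Y|Z) = 1.1645

I(X;Y|Z) = 0.6879 + 0.4855 - 1.1645 = 0.0089 nats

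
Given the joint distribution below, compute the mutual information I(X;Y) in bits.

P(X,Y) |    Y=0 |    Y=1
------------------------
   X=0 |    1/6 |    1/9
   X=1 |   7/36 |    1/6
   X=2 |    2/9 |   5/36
0.0035 bits

Mutual information: I(X;Y) = H(X) + H(Y) - H(X,Y)

Marginals:
P(X) = (5/18, 13/36, 13/36), H(X) = 1.5746 bits
P(Y) = (7/12, 5/12), H(Y) = 0.9799 bits

Joint entropy: H(X,Y) = 2.5510 bits

I(X;Y) = 1.5746 + 0.9799 - 2.5510 = 0.0035 bits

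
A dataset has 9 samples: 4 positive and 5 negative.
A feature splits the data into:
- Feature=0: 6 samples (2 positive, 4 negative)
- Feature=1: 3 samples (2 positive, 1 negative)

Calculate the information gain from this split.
0.0728 bits

Information Gain = H(Y) - H(Y|Feature)

Before split:
P(positive) = 4/9 = 0.4444
H(Y) = 0.9911 bits

After split:
Feature=0: H = 0.9183 bits (weight = 6/9)
Feature=1: H = 0.9183 bits (weight = 3/9)
H(Y|Feature) = (6/9)×0.9183 + (3/9)×0.9183 = 0.9183 bits

Information Gain = 0.9911 - 0.9183 = 0.0728 bits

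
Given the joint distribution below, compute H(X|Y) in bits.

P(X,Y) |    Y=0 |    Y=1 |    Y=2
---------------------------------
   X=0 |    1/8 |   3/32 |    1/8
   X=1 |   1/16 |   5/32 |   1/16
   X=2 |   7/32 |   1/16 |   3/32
1.4714 bits

Using the chain rule: H(X|Y) = H(X,Y) - H(Y)

First, compute H(X,Y) = 3.0384 bits

Marginal P(Y) = (13/32, 5/16, 9/32)
H(Y) = 1.5671 bits

H(X|Y) = H(X,Y) - H(Y) = 3.0384 - 1.5671 = 1.4714 bits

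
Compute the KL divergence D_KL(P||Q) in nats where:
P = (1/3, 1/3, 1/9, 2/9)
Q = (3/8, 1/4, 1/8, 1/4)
0.0174 nats

KL divergence: D_KL(P||Q) = Σ p(x) log(p(x)/q(x))

Computing term by term:
  x=0: 1/3 × log_e[(1/3)/(3/8)] = 1/3 × -0.1178 = -0.0393
  x=1: 1/3 × log_e[(1/3)/(1/4)] = 1/3 × 0.2877 = 0.0959
  x=2: 1/9 × log_e[(1/9)/(1/8)] = 1/9 × -0.1178 = -0.0131
  x=3: 2/9 × log_e[(2/9)/(1/4)] = 2/9 × -0.1178 = -0.0262

D_KL(P||Q) = 0.0174 nats

Note: KL divergence is always non-negative and equals 0 iff P = Q.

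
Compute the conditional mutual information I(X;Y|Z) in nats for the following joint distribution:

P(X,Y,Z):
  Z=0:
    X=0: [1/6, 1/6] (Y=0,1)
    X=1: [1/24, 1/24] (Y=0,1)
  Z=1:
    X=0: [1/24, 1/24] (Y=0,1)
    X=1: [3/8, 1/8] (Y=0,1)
0.0101 nats

Conditional mutual information: I(X;Y|Z) = H(X|Z) + H(Y|Z) - H(X,Y|Z)

H(Z) = 0.6792
H(X,Z) = 1.1269 → H(X|Z) = 0.4477
H(Y,Z) = 1.3170 → H(Y|Z) = 0.6378
H(X,Y,Z) = 1.7547 → H(X,Y|Z) = 1.0755

I(X;Y|Z) = 0.4477 + 0.6378 - 1.0755 = 0.0101 nats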